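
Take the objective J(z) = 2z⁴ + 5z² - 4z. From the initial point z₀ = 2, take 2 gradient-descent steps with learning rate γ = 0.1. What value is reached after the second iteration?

173.2

J′(z) = 8z³ + 10z - 4
Step 1: J′(2) = 80; z₁ = 2 − 0.1·80 = -6
Step 2: J′(-6) = -1792; z₂ = -6 − 0.1·(-1792) = 173.2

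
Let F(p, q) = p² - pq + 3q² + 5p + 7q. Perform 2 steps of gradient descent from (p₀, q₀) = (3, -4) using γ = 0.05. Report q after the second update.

-2.3375

∇F = (2p - q + 5, -p + 6q + 7)
Step 1: at (3, -4), ∇F = (15, -20) → (3, -4) − 0.05·(15, -20) = (2.25, -3)
Step 2: at (2.25, -3), ∇F = (12.5, -13.25) → (2.25, -3) − 0.05·(12.5, -13.25) = (1.625, -2.3375)
q = -2.3375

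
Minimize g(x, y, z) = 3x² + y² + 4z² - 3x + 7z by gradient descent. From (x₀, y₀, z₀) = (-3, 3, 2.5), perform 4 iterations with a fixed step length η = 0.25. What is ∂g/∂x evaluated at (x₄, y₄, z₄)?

∇g = (6x - 3, 2y, 8z + 7)
(x₁, y₁, z₁) = (-3, 3, 2.5) − 0.25·(-21, 6, 27) = (2.25, 1.5, -4.25)
(x₂, y₂, z₂) = (2.25, 1.5, -4.25) − 0.25·(10.5, 3, -27) = (-0.375, 0.75, 2.5)
(x₃, y₃, z₃) = (-0.375, 0.75, 2.5) − 0.25·(-5.25, 1.5, 27) = (0.9375, 0.375, -4.25)
(x₄, y₄, z₄) = (0.9375, 0.375, -4.25) − 0.25·(2.625, 0.75, -27) = (0.28125, 0.1875, 2.5)
∂g/∂x at (0.28125, 0.1875, 2.5) = -1.3125

-1.3125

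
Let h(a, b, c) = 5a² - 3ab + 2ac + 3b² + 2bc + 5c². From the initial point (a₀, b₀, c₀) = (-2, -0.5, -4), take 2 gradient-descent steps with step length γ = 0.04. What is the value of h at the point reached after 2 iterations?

9.6601088

∇h = (10a - 3b + 2c, -3a + 6b + 2c, 2a + 2b + 10c)
(a₁, b₁, c₁) = (-2, -0.5, -4) − 0.04·(-26.5, -5, -45) = (-0.94, -0.3, -2.2)
(a₂, b₂, c₂) = (-0.94, -0.3, -2.2) − 0.04·(-12.9, -3.38, -24.48) = (-0.424, -0.1648, -1.2208)
h(-0.424, -0.1648, -1.2208) = 9.6601088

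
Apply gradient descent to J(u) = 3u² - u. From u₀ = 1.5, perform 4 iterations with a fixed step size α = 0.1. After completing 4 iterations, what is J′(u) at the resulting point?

J′(u) = 6u - 1
Step 1: J′(1.5) = 8; u₁ = 1.5 − 0.1·8 = 0.7
Step 2: J′(0.7) = 3.2; u₂ = 0.7 − 0.1·3.2 = 0.38
Step 3: J′(0.38) = 1.28; u₃ = 0.38 − 0.1·1.28 = 0.252
Step 4: J′(0.252) = 0.512; u₄ = 0.252 − 0.1·0.512 = 0.2008
J′(u) at (0.2008) = 0.2048

0.2048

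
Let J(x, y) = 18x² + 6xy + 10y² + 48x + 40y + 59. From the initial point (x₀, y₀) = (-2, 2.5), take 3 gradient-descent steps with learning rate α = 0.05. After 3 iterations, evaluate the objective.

1.8715825

∇J = (36x + 6y + 48, 6x + 20y + 40)
Step 1: at (-2, 2.5), ∇J = (-9, 78) → (-2, 2.5) − 0.05·(-9, 78) = (-1.55, -1.4)
Step 2: at (-1.55, -1.4), ∇J = (-16.2, 2.7) → (-1.55, -1.4) − 0.05·(-16.2, 2.7) = (-0.74, -1.535)
Step 3: at (-0.74, -1.535), ∇J = (12.15, 4.86) → (-0.74, -1.535) − 0.05·(12.15, 4.86) = (-1.3475, -1.778)
J(-1.3475, -1.778) = 1.8715825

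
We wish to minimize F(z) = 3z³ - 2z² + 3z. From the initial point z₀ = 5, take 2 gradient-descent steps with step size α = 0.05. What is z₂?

-19.752

F′(z) = 9z² - 4z + 3
z₁ = 5 − 0.05·208 = -5.4
z₂ = -5.4 − 0.05·287.04 = -19.752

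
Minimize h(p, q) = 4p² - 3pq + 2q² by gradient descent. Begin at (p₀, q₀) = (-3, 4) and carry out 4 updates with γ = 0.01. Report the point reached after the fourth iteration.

(-1.76402787, 3.11729868)

∇h = (8p - 3q, -3p + 4q)
(p₁, q₁) = (-3, 4) − 0.01·(-36, 25) = (-2.64, 3.75)
(p₂, q₂) = (-2.64, 3.75) − 0.01·(-32.37, 22.92) = (-2.3163, 3.5208)
(p₃, q₃) = (-2.3163, 3.5208) − 0.01·(-29.0928, 21.0321) = (-2.025372, 3.310479)
(p₄, q₄) = (-2.025372, 3.310479) − 0.01·(-26.134413, 19.318032) = (-1.76402787, 3.11729868)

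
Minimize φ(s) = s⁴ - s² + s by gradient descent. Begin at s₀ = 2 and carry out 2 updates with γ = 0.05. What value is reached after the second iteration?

0.521725

φ′(s) = 4s³ - 2s + 1
Step 1: φ′(2) = 29; s₁ = 2 − 0.05·29 = 0.55
Step 2: φ′(0.55) = 0.5655; s₂ = 0.55 − 0.05·0.5655 = 0.521725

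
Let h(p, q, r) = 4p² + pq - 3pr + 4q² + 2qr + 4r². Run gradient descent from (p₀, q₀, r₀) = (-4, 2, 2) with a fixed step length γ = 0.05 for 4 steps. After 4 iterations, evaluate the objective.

∇h = (8p + q - 3r, p + 8q + 2r, -3p + 2q + 8r)
(p₁, q₁, r₁) = (-4, 2, 2) − 0.05·(-36, 16, 32) = (-2.2, 1.2, 0.4)
(p₂, q₂, r₂) = (-2.2, 1.2, 0.4) − 0.05·(-17.6, 8.2, 12.2) = (-1.32, 0.79, -0.21)
(p₃, q₃, r₃) = (-1.32, 0.79, -0.21) − 0.05·(-9.14, 4.58, 3.86) = (-0.863, 0.561, -0.403)
(p₄, q₄, r₄) = (-0.863, 0.561, -0.403) − 0.05·(-5.134, 2.819, 0.487) = (-0.6063, 0.42005, -0.42735)
h(-0.6063, 0.42005, -0.42735) = 1.515678895

1.515678895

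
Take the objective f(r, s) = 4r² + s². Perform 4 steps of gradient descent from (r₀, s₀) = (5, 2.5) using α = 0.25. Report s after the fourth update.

0.15625

∇f = (8r, 2s)
(r₁, s₁) = (5, 2.5) − 0.25·(40, 5) = (-5, 1.25)
(r₂, s₂) = (-5, 1.25) − 0.25·(-40, 2.5) = (5, 0.625)
(r₃, s₃) = (5, 0.625) − 0.25·(40, 1.25) = (-5, 0.3125)
(r₄, s₄) = (-5, 0.3125) − 0.25·(-40, 0.625) = (5, 0.15625)
s = 0.15625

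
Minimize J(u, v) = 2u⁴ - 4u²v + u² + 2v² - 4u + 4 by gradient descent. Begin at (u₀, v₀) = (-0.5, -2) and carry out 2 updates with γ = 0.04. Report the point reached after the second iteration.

∇J = (8u³ - 8uv + 2u - 4, -4u² + 4v)
Step 1: at (-0.5, -2), ∇J = (-14, -9) → (-0.5, -2) − 0.04·(-14, -9) = (0.06, -1.64)
Step 2: at (0.06, -1.64), ∇J = (-3.091072, -6.5744) → (0.06, -1.64) − 0.04·(-3.091072, -6.5744) = (0.18364288, -1.377024)

(0.18364288, -1.377024)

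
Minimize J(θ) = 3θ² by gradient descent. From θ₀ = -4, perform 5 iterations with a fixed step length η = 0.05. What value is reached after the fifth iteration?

-0.67228

J′(θ) = 6θ
θ₁ = -4 − 0.05·(-24) = -2.8
θ₂ = -2.8 − 0.05·(-16.8) = -1.96
θ₃ = -1.96 − 0.05·(-11.76) = -1.372
θ₄ = -1.372 − 0.05·(-8.232) = -0.9604
θ₅ = -0.9604 − 0.05·(-5.7624) = -0.67228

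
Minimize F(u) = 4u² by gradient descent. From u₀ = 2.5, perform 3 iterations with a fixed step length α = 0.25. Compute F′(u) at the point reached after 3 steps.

-20

F′(u) = 8u
Step 1: F′(2.5) = 20; u₁ = 2.5 − 0.25·20 = -2.5
Step 2: F′(-2.5) = -20; u₂ = -2.5 − 0.25·(-20) = 2.5
Step 3: F′(2.5) = 20; u₃ = 2.5 − 0.25·20 = -2.5
F′(u) at (-2.5) = -20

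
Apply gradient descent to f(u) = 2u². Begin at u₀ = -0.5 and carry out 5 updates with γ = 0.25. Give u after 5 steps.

f′(u) = 4u
Step 1: f′(-0.5) = -2; u₁ = -0.5 − 0.25·(-2) = 0
Step 2: f′(0) = 0; u₂ = 0 − 0.25·0 = 0
Step 3: f′(0) = 0; u₃ = 0 − 0.25·0 = 0
Step 4: f′(0) = 0; u₄ = 0 − 0.25·0 = 0
Step 5: f′(0) = 0; u₅ = 0 − 0.25·0 = 0

0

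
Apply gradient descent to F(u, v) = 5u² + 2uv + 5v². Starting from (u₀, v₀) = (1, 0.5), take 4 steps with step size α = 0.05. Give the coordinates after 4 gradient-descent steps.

∇F = (10u + 2v, 2u + 10v)
(u₁, v₁) = (1, 0.5) − 0.05·(11, 7) = (0.45, 0.15)
(u₂, v₂) = (0.45, 0.15) − 0.05·(4.8, 2.4) = (0.21, 0.03)
(u₃, v₃) = (0.21, 0.03) − 0.05·(2.16, 0.72) = (0.102, -0.006)
(u₄, v₄) = (0.102, -0.006) − 0.05·(1.008, 0.144) = (0.0516, -0.0132)

(0.0516, -0.0132)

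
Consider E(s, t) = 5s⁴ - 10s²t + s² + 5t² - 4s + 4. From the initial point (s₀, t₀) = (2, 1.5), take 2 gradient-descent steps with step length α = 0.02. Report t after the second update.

∇E = (20s³ - 20st + 2s - 4, -10s² + 10t)
Step 1: at (2, 1.5), ∇E = (100, -25) → (2, 1.5) − 0.02·(100, -25) = (0, 2)
Step 2: at (0, 2), ∇E = (-4, 20) → (0, 2) − 0.02·(-4, 20) = (0.08, 1.6)
t = 1.6

1.6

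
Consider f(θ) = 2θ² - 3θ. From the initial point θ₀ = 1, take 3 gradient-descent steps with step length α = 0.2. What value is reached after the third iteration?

0.752

f′(θ) = 4θ - 3
Step 1: f′(1) = 1; θ₁ = 1 − 0.2·1 = 0.8
Step 2: f′(0.8) = 0.2; θ₂ = 0.8 − 0.2·0.2 = 0.76
Step 3: f′(0.76) = 0.04; θ₃ = 0.76 − 0.2·0.04 = 0.752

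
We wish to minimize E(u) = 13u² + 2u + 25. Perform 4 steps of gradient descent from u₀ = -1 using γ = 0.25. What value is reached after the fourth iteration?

E′(u) = 26u + 2
Step 1: E′(-1) = -24; u₁ = -1 − 0.25·(-24) = 5
Step 2: E′(5) = 132; u₂ = 5 − 0.25·132 = -28
Step 3: E′(-28) = -726; u₃ = -28 − 0.25·(-726) = 153.5
Step 4: E′(153.5) = 3993; u₄ = 153.5 − 0.25·3993 = -844.75

-844.75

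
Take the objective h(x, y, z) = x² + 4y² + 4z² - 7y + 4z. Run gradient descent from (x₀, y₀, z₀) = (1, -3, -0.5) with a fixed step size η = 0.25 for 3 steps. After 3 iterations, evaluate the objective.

∇h = (2x, 8y - 7, 8z + 4)
Step 1: at (1, -3, -0.5), ∇h = (2, -31, 0) → (1, -3, -0.5) − 0.25·(2, -31, 0) = (0.5, 4.75, -0.5)
Step 2: at (0.5, 4.75, -0.5), ∇h = (1, 31, 0) → (0.5, 4.75, -0.5) − 0.25·(1, 31, 0) = (0.25, -3, -0.5)
Step 3: at (0.25, -3, -0.5), ∇h = (0.5, -31, 0) → (0.25, -3, -0.5) − 0.25·(0.5, -31, 0) = (0.125, 4.75, -0.5)
h(0.125, 4.75, -0.5) = 56.015625

56.015625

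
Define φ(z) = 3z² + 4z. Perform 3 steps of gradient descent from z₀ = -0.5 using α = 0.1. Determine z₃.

φ′(z) = 6z + 4
z₁ = -0.5 − 0.1·1 = -0.6
z₂ = -0.6 − 0.1·0.4 = -0.64
z₃ = -0.64 − 0.1·0.16 = -0.656

-0.656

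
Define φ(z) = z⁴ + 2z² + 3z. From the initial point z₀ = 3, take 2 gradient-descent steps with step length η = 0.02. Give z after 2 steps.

0.42420288

φ′(z) = 4z³ + 4z + 3
Step 1: φ′(3) = 123; z₁ = 3 − 0.02·123 = 0.54
Step 2: φ′(0.54) = 5.789856; z₂ = 0.54 − 0.02·5.789856 = 0.42420288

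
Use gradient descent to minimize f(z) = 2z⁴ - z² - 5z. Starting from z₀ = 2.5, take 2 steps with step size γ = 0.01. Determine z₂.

f′(z) = 8z³ - 2z - 5
z₁ = 2.5 − 0.01·115 = 1.35
z₂ = 1.35 − 0.01·11.983 = 1.23017

1.23017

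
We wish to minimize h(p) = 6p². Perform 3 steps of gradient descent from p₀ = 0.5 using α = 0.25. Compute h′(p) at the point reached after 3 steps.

-48

h′(p) = 12p
Step 1: h′(0.5) = 6; p₁ = 0.5 − 0.25·6 = -1
Step 2: h′(-1) = -12; p₂ = -1 − 0.25·(-12) = 2
Step 3: h′(2) = 24; p₃ = 2 − 0.25·24 = -4
h′(p) at (-4) = -48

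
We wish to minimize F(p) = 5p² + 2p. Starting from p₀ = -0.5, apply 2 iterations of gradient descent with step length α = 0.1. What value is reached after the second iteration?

F′(p) = 10p + 2
Step 1: F′(-0.5) = -3; p₁ = -0.5 − 0.1·(-3) = -0.2
Step 2: F′(-0.2) = 0; p₂ = -0.2 − 0.1·0 = -0.2

-0.2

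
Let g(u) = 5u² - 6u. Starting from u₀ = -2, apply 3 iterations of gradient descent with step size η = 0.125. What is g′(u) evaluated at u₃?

g′(u) = 10u - 6
Step 1: g′(-2) = -26; u₁ = -2 − 0.125·(-26) = 1.25
Step 2: g′(1.25) = 6.5; u₂ = 1.25 − 0.125·6.5 = 0.4375
Step 3: g′(0.4375) = -1.625; u₃ = 0.4375 − 0.125·(-1.625) = 0.640625
g′(u) at (0.640625) = 0.40625

0.40625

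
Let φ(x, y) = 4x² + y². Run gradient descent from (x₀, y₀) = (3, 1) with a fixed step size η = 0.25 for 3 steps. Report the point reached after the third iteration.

(-3, 0.125)

∇φ = (8x, 2y)
Step 1: at (3, 1), ∇φ = (24, 2) → (3, 1) − 0.25·(24, 2) = (-3, 0.5)
Step 2: at (-3, 0.5), ∇φ = (-24, 1) → (-3, 0.5) − 0.25·(-24, 1) = (3, 0.25)
Step 3: at (3, 0.25), ∇φ = (24, 0.5) → (3, 0.25) − 0.25·(24, 0.5) = (-3, 0.125)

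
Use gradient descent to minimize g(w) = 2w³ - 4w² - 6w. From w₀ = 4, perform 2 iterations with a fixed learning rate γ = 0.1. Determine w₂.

-4.584

g′(w) = 6w² - 8w - 6
Step 1: g′(4) = 58; w₁ = 4 − 0.1·58 = -1.8
Step 2: g′(-1.8) = 27.84; w₂ = -1.8 − 0.1·27.84 = -4.584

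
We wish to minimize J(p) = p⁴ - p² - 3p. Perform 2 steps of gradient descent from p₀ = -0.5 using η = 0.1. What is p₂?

0.00625

J′(p) = 4p³ - 2p - 3
p₁ = -0.5 − 0.1·(-2.5) = -0.25
p₂ = -0.25 − 0.1·(-2.5625) = 0.00625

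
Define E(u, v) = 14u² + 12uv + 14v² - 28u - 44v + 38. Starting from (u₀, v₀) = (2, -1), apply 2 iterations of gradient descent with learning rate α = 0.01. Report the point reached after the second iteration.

(1.6672, -0.1552)

∇E = (28u + 12v - 28, 12u + 28v - 44)
Step 1: at (2, -1), ∇E = (16, -48) → (2, -1) − 0.01·(16, -48) = (1.84, -0.52)
Step 2: at (1.84, -0.52), ∇E = (17.28, -36.48) → (1.84, -0.52) − 0.01·(17.28, -36.48) = (1.6672, -0.1552)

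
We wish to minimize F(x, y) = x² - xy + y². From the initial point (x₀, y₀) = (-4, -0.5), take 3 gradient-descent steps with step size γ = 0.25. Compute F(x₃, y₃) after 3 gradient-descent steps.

0.90325927734375

∇F = (2x - y, -x + 2y)
Step 1: at (-4, -0.5), ∇F = (-7.5, 3) → (-4, -0.5) − 0.25·(-7.5, 3) = (-2.125, -1.25)
Step 2: at (-2.125, -1.25), ∇F = (-3, -0.375) → (-2.125, -1.25) − 0.25·(-3, -0.375) = (-1.375, -1.15625)
Step 3: at (-1.375, -1.15625), ∇F = (-1.59375, -0.9375) → (-1.375, -1.15625) − 0.25·(-1.59375, -0.9375) = (-0.9765625, -0.921875)
F(-0.9765625, -0.921875) = 0.90325927734375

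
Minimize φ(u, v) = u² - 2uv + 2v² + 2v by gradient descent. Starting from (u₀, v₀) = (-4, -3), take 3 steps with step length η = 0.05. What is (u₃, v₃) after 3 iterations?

(-3.701, -2.728)

∇φ = (2u - 2v, -2u + 4v + 2)
(u₁, v₁) = (-4, -3) − 0.05·(-2, -2) = (-3.9, -2.9)
(u₂, v₂) = (-3.9, -2.9) − 0.05·(-2, -1.8) = (-3.8, -2.81)
(u₃, v₃) = (-3.8, -2.81) − 0.05·(-1.98, -1.64) = (-3.701, -2.728)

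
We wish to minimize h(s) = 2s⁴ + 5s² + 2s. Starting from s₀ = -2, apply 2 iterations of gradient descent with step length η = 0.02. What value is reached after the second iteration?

h′(s) = 8s³ + 10s + 2
s₁ = -2 − 0.02·(-82) = -0.36
s₂ = -0.36 − 0.02·(-1.973248) = -0.32053504

-0.32053504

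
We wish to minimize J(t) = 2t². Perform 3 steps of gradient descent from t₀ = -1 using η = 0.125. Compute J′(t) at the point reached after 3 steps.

-0.5

J′(t) = 4t
t₁ = -1 − 0.125·(-4) = -0.5
t₂ = -0.5 − 0.125·(-2) = -0.25
t₃ = -0.25 − 0.125·(-1) = -0.125
J′(t) at (-0.125) = -0.5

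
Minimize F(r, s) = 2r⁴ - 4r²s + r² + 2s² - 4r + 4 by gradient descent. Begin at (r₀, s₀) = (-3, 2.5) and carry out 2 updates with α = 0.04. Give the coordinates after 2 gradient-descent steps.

∇F = (8r³ - 8rs + 2r - 4, -4r² + 4s)
Step 1: at (-3, 2.5), ∇F = (-166, -26) → (-3, 2.5) − 0.04·(-166, -26) = (3.64, 3.54)
Step 2: at (3.64, 3.54), ∇F = (286.023552, -38.8384) → (3.64, 3.54) − 0.04·(286.023552, -38.8384) = (-7.80094208, 5.093536)

(-7.80094208, 5.093536)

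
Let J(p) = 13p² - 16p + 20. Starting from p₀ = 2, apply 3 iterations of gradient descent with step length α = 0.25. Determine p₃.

J′(p) = 26p - 16
p₁ = 2 − 0.25·36 = -7
p₂ = -7 − 0.25·(-198) = 42.5
p₃ = 42.5 − 0.25·1089 = -229.75

-229.75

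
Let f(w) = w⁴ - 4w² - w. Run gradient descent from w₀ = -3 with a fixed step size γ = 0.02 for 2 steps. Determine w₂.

-1.31224

f′(w) = 4w³ - 8w - 1
Step 1: f′(-3) = -85; w₁ = -3 − 0.02·(-85) = -1.3
Step 2: f′(-1.3) = 0.612; w₂ = -1.3 − 0.02·0.612 = -1.31224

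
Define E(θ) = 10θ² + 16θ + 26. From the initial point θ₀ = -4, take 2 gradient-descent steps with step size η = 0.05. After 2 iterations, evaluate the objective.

E′(θ) = 20θ + 16
Step 1: E′(-4) = -64; θ₁ = -4 − 0.05·(-64) = -0.8
Step 2: E′(-0.8) = 0; θ₂ = -0.8 − 0.05·0 = -0.8
E(-0.8) = 19.6

19.6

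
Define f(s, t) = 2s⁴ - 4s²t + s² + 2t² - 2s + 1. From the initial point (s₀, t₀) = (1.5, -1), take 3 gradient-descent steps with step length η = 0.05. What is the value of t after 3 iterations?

∇f = (8s³ - 8st + 2s - 2, -4s² + 4t)
Step 1: at (1.5, -1), ∇f = (40, -13) → (1.5, -1) − 0.05·(40, -13) = (-0.5, -0.35)
Step 2: at (-0.5, -0.35), ∇f = (-5.4, -2.4) → (-0.5, -0.35) − 0.05·(-5.4, -2.4) = (-0.23, -0.23)
Step 3: at (-0.23, -0.23), ∇f = (-2.980536, -1.1316) → (-0.23, -0.23) − 0.05·(-2.980536, -1.1316) = (-0.0809732, -0.17342)
t = -0.17342

-0.17342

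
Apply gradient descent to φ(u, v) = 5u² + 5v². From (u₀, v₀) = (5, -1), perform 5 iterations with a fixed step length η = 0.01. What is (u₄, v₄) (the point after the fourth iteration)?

(3.2805, -0.6561)

∇φ = (10u, 10v)
(u₁, v₁) = (5, -1) − 0.01·(50, -10) = (4.5, -0.9)
(u₂, v₂) = (4.5, -0.9) − 0.01·(45, -9) = (4.05, -0.81)
(u₃, v₃) = (4.05, -0.81) − 0.01·(40.5, -8.1) = (3.645, -0.729)
(u₄, v₄) = (3.645, -0.729) − 0.01·(36.45, -7.29) = (3.2805, -0.6561)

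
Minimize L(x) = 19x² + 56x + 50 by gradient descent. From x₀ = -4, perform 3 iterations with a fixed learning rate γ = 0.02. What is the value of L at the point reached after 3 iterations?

L′(x) = 38x + 56
x₁ = -4 − 0.02·(-96) = -2.08
x₂ = -2.08 − 0.02·(-23.04) = -1.6192
x₃ = -1.6192 − 0.02·(-5.5296) = -1.508608
L(-1.508608) = 8.760015855616

8.760015855616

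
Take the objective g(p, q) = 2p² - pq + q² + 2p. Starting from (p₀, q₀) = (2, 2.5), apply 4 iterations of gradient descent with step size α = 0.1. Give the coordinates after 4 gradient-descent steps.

(0.2288, 1.31305)

∇g = (4p - q + 2, -p + 2q)
(p₁, q₁) = (2, 2.5) − 0.1·(7.5, 3) = (1.25, 2.2)
(p₂, q₂) = (1.25, 2.2) − 0.1·(4.8, 3.15) = (0.77, 1.885)
(p₃, q₃) = (0.77, 1.885) − 0.1·(3.195, 3) = (0.4505, 1.585)
(p₄, q₄) = (0.4505, 1.585) − 0.1·(2.217, 2.7195) = (0.2288, 1.31305)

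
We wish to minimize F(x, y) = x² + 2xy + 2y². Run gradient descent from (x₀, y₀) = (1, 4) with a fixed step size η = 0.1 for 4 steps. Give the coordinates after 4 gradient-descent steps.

(-0.6688, 0.6512)

∇F = (2x + 2y, 2x + 4y)
Step 1: at (1, 4), ∇F = (10, 18) → (1, 4) − 0.1·(10, 18) = (0, 2.2)
Step 2: at (0, 2.2), ∇F = (4.4, 8.8) → (0, 2.2) − 0.1·(4.4, 8.8) = (-0.44, 1.32)
Step 3: at (-0.44, 1.32), ∇F = (1.76, 4.4) → (-0.44, 1.32) − 0.1·(1.76, 4.4) = (-0.616, 0.88)
Step 4: at (-0.616, 0.88), ∇F = (0.528, 2.288) → (-0.616, 0.88) − 0.1·(0.528, 2.288) = (-0.6688, 0.6512)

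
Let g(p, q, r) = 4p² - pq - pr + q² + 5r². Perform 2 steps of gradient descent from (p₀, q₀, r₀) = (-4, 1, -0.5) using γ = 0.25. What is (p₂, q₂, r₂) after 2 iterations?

(-4.3125, 0.78125, 1.40625)

∇g = (8p - q - r, -p + 2q, -p + 10r)
Step 1: at (-4, 1, -0.5), ∇g = (-32.5, 6, -1) → (-4, 1, -0.5) − 0.25·(-32.5, 6, -1) = (4.125, -0.5, -0.25)
Step 2: at (4.125, -0.5, -0.25), ∇g = (33.75, -5.125, -6.625) → (4.125, -0.5, -0.25) − 0.25·(33.75, -5.125, -6.625) = (-4.3125, 0.78125, 1.40625)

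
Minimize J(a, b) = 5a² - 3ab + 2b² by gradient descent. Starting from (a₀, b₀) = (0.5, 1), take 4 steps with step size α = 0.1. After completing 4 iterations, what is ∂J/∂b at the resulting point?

∇J = (10a - 3b, -3a + 4b)
Step 1: at (0.5, 1), ∇J = (2, 2.5) → (0.5, 1) − 0.1·(2, 2.5) = (0.3, 0.75)
Step 2: at (0.3, 0.75), ∇J = (0.75, 2.1) → (0.3, 0.75) − 0.1·(0.75, 2.1) = (0.225, 0.54)
Step 3: at (0.225, 0.54), ∇J = (0.63, 1.485) → (0.225, 0.54) − 0.1·(0.63, 1.485) = (0.162, 0.3915)
Step 4: at (0.162, 0.3915), ∇J = (0.4455, 1.08) → (0.162, 0.3915) − 0.1·(0.4455, 1.08) = (0.11745, 0.2835)
∂J/∂b at (0.11745, 0.2835) = 0.78165

0.78165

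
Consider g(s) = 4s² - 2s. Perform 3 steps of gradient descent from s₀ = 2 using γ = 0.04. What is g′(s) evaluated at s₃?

g′(s) = 8s - 2
Step 1: g′(2) = 14; s₁ = 2 − 0.04·14 = 1.44
Step 2: g′(1.44) = 9.52; s₂ = 1.44 − 0.04·9.52 = 1.0592
Step 3: g′(1.0592) = 6.4736; s₃ = 1.0592 − 0.04·6.4736 = 0.800256
g′(s) at (0.800256) = 4.402048

4.402048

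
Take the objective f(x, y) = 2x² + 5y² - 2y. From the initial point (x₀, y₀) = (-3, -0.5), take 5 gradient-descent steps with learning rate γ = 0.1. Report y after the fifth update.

0.2

∇f = (4x, 10y - 2)
Step 1: at (-3, -0.5), ∇f = (-12, -7) → (-3, -0.5) − 0.1·(-12, -7) = (-1.8, 0.2)
Step 2: at (-1.8, 0.2), ∇f = (-7.2, 0) → (-1.8, 0.2) − 0.1·(-7.2, 0) = (-1.08, 0.2)
Step 3: at (-1.08, 0.2), ∇f = (-4.32, 0) → (-1.08, 0.2) − 0.1·(-4.32, 0) = (-0.648, 0.2)
Step 4: at (-0.648, 0.2), ∇f = (-2.592, 0) → (-0.648, 0.2) − 0.1·(-2.592, 0) = (-0.3888, 0.2)
Step 5: at (-0.3888, 0.2), ∇f = (-1.5552, 0) → (-0.3888, 0.2) − 0.1·(-1.5552, 0) = (-0.23328, 0.2)
y = 0.2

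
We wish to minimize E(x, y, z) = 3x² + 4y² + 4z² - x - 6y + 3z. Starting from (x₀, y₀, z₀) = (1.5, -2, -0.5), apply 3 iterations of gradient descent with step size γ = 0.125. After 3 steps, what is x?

∇E = (6x - 1, 8y - 6, 8z + 3)
Step 1: at (1.5, -2, -0.5), ∇E = (8, -22, -1) → (1.5, -2, -0.5) − 0.125·(8, -22, -1) = (0.5, 0.75, -0.375)
Step 2: at (0.5, 0.75, -0.375), ∇E = (2, 0, 0) → (0.5, 0.75, -0.375) − 0.125·(2, 0, 0) = (0.25, 0.75, -0.375)
Step 3: at (0.25, 0.75, -0.375), ∇E = (0.5, 0, 0) → (0.25, 0.75, -0.375) − 0.125·(0.5, 0, 0) = (0.1875, 0.75, -0.375)
x = 0.1875

0.1875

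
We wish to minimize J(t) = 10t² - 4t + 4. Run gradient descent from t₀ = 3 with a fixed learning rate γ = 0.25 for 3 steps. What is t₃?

-179

J′(t) = 20t - 4
t₁ = 3 − 0.25·56 = -11
t₂ = -11 − 0.25·(-224) = 45
t₃ = 45 − 0.25·896 = -179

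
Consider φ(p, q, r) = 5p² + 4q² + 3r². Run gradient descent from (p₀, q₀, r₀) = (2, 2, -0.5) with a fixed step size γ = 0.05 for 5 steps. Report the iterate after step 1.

(1, 1.2, -0.35)

∇φ = (10p, 8q, 6r)
(p₁, q₁, r₁) = (2, 2, -0.5) − 0.05·(20, 16, -3) = (1, 1.2, -0.35)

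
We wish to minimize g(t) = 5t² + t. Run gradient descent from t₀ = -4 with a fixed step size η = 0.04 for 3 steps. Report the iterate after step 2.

g′(t) = 10t + 1
Step 1: g′(-4) = -39; t₁ = -4 − 0.04·(-39) = -2.44
Step 2: g′(-2.44) = -23.4; t₂ = -2.44 − 0.04·(-23.4) = -1.504

-1.504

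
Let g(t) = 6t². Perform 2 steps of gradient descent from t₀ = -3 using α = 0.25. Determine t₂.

-12

g′(t) = 12t
t₁ = -3 − 0.25·(-36) = 6
t₂ = 6 − 0.25·72 = -12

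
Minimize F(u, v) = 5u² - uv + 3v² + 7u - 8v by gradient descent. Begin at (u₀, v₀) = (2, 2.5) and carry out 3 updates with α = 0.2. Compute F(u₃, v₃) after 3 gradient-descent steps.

∇F = (10u - v + 7, -u + 6v - 8)
(u₁, v₁) = (2, 2.5) − 0.2·(24.5, 5) = (-2.9, 1.5)
(u₂, v₂) = (-2.9, 1.5) − 0.2·(-23.5, 3.9) = (1.8, 0.72)
(u₃, v₃) = (1.8, 0.72) − 0.2·(24.28, -5.48) = (-3.056, 1.816)
F(-3.056, 1.816) = 26.218944

26.218944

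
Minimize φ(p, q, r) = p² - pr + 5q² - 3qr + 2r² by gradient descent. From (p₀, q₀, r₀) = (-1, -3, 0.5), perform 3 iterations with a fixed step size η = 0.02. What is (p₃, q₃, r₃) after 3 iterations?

(-0.868968, -1.49964, -0.0592)

∇φ = (2p - r, 10q - 3r, -p - 3q + 4r)
Step 1: at (-1, -3, 0.5), ∇φ = (-2.5, -31.5, 12) → (-1, -3, 0.5) − 0.02·(-2.5, -31.5, 12) = (-0.95, -2.37, 0.26)
Step 2: at (-0.95, -2.37, 0.26), ∇φ = (-2.16, -24.48, 9.1) → (-0.95, -2.37, 0.26) − 0.02·(-2.16, -24.48, 9.1) = (-0.9068, -1.8804, 0.078)
Step 3: at (-0.9068, -1.8804, 0.078), ∇φ = (-1.8916, -19.038, 6.86) → (-0.9068, -1.8804, 0.078) − 0.02·(-1.8916, -19.038, 6.86) = (-0.868968, -1.49964, -0.0592)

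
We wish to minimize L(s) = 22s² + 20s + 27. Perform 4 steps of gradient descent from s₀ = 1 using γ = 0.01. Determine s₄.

L′(s) = 44s + 20
s₁ = 1 − 0.01·64 = 0.36
s₂ = 0.36 − 0.01·35.84 = 0.0016
s₃ = 0.0016 − 0.01·20.0704 = -0.199104
s₄ = -0.199104 − 0.01·11.239424 = -0.31149824

-0.31149824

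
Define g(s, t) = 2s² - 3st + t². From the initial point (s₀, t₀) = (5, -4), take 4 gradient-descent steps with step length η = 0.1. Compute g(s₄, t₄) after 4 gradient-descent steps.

∇g = (4s - 3t, -3s + 2t)
Step 1: at (5, -4), ∇g = (32, -23) → (5, -4) − 0.1·(32, -23) = (1.8, -1.7)
Step 2: at (1.8, -1.7), ∇g = (12.3, -8.8) → (1.8, -1.7) − 0.1·(12.3, -8.8) = (0.57, -0.82)
Step 3: at (0.57, -0.82), ∇g = (4.74, -3.35) → (0.57, -0.82) − 0.1·(4.74, -3.35) = (0.096, -0.485)
Step 4: at (0.096, -0.485), ∇g = (1.839, -1.258) → (0.096, -0.485) − 0.1·(1.839, -1.258) = (-0.0879, -0.3592)
g(-0.0879, -0.3592) = 0.04975642

0.04975642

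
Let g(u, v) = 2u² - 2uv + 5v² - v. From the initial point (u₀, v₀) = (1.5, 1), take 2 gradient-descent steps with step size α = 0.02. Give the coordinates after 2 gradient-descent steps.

∇g = (4u - 2v, -2u + 10v - 1)
(u₁, v₁) = (1.5, 1) − 0.02·(4, 6) = (1.42, 0.88)
(u₂, v₂) = (1.42, 0.88) − 0.02·(3.92, 4.96) = (1.3416, 0.7808)

(1.3416, 0.7808)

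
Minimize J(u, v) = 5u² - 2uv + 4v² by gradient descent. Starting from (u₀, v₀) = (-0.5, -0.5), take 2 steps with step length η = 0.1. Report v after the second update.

∇J = (10u - 2v, -2u + 8v)
(u₁, v₁) = (-0.5, -0.5) − 0.1·(-4, -3) = (-0.1, -0.2)
(u₂, v₂) = (-0.1, -0.2) − 0.1·(-0.6, -1.4) = (-0.04, -0.06)
v = -0.06

-0.06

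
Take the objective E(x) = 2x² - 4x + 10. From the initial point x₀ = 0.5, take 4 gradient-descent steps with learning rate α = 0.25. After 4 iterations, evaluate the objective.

8

E′(x) = 4x - 4
x₁ = 0.5 − 0.25·(-2) = 1
x₂ = 1 − 0.25·0 = 1
x₃ = 1 − 0.25·0 = 1
x₄ = 1 − 0.25·0 = 1
E(1) = 8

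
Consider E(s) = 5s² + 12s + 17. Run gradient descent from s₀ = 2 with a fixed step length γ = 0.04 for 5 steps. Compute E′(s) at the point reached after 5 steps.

2.48832

E′(s) = 10s + 12
s₁ = 2 − 0.04·32 = 0.72
s₂ = 0.72 − 0.04·19.2 = -0.048
s₃ = -0.048 − 0.04·11.52 = -0.5088
s₄ = -0.5088 − 0.04·6.912 = -0.78528
s₅ = -0.78528 − 0.04·4.1472 = -0.951168
E′(s) at (-0.951168) = 2.48832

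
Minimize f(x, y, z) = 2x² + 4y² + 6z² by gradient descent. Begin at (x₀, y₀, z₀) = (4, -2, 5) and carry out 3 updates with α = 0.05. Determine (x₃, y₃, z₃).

∇f = (4x, 8y, 12z)
(x₁, y₁, z₁) = (4, -2, 5) − 0.05·(16, -16, 60) = (3.2, -1.2, 2)
(x₂, y₂, z₂) = (3.2, -1.2, 2) − 0.05·(12.8, -9.6, 24) = (2.56, -0.72, 0.8)
(x₃, y₃, z₃) = (2.56, -0.72, 0.8) − 0.05·(10.24, -5.76, 9.6) = (2.048, -0.432, 0.32)

(2.048, -0.432, 0.32)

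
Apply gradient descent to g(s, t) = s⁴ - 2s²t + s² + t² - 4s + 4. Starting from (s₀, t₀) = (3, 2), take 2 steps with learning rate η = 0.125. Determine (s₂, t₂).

∇g = (4s³ - 4st + 2s - 4, -2s² + 2t)
(s₁, t₁) = (3, 2) − 0.125·(86, -14) = (-7.75, 3.75)
(s₂, t₂) = (-7.75, 3.75) − 0.125·(-1765.1875, -112.625) = (212.8984375, 17.828125)

(212.8984375, 17.828125)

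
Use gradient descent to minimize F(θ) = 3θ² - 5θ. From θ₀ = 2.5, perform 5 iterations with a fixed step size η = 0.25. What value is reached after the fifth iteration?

F′(θ) = 6θ - 5
Step 1: F′(2.5) = 10; θ₁ = 2.5 − 0.25·10 = 0
Step 2: F′(0) = -5; θ₂ = 0 − 0.25·(-5) = 1.25
Step 3: F′(1.25) = 2.5; θ₃ = 1.25 − 0.25·2.5 = 0.625
Step 4: F′(0.625) = -1.25; θ₄ = 0.625 − 0.25·(-1.25) = 0.9375
Step 5: F′(0.9375) = 0.625; θ₅ = 0.9375 − 0.25·0.625 = 0.78125

0.78125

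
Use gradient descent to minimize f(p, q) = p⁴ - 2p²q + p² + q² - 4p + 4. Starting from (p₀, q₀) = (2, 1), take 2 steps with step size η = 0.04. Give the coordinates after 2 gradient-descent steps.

∇f = (4p³ - 4pq + 2p - 4, -2p² + 2q)
Step 1: at (2, 1), ∇f = (24, -6) → (2, 1) − 0.04·(24, -6) = (1.04, 1.24)
Step 2: at (1.04, 1.24), ∇f = (-2.578944, 0.3168) → (1.04, 1.24) − 0.04·(-2.578944, 0.3168) = (1.14315776, 1.227328)

(1.14315776, 1.227328)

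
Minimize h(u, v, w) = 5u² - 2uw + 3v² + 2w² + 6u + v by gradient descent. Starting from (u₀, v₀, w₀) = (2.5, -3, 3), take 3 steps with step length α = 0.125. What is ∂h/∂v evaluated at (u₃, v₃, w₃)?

∇h = (10u - 2w + 6, 6v + 1, -2u + 4w)
(u₁, v₁, w₁) = (2.5, -3, 3) − 0.125·(25, -17, 7) = (-0.625, -0.875, 2.125)
(u₂, v₂, w₂) = (-0.625, -0.875, 2.125) − 0.125·(-4.5, -4.25, 9.75) = (-0.0625, -0.34375, 0.90625)
(u₃, v₃, w₃) = (-0.0625, -0.34375, 0.90625) − 0.125·(3.5625, -1.0625, 3.75) = (-0.5078125, -0.2109375, 0.4375)
∂h/∂v at (-0.5078125, -0.2109375, 0.4375) = -0.265625

-0.265625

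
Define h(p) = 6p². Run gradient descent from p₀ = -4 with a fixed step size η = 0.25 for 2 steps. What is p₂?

-16

h′(p) = 12p
p₁ = -4 − 0.25·(-48) = 8
p₂ = 8 − 0.25·96 = -16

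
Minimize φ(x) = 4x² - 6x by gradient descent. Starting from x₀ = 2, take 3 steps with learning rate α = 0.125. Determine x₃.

0.75

φ′(x) = 8x - 6
Step 1: φ′(2) = 10; x₁ = 2 − 0.125·10 = 0.75
Step 2: φ′(0.75) = 0; x₂ = 0.75 − 0.125·0 = 0.75
Step 3: φ′(0.75) = 0; x₃ = 0.75 − 0.125·0 = 0.75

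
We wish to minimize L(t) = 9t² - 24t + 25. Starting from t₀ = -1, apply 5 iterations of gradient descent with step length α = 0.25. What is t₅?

L′(t) = 18t - 24
t₁ = -1 − 0.25·(-42) = 9.5
t₂ = 9.5 − 0.25·147 = -27.25
t₃ = -27.25 − 0.25·(-514.5) = 101.375
t₄ = 101.375 − 0.25·1800.75 = -348.8125
t₅ = -348.8125 − 0.25·(-6302.625) = 1226.84375

1226.84375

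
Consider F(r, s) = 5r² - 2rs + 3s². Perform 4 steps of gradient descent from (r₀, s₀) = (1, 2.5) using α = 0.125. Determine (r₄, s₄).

(0.015625, 0.0390625)

∇F = (10r - 2s, -2r + 6s)
Step 1: at (1, 2.5), ∇F = (5, 13) → (1, 2.5) − 0.125·(5, 13) = (0.375, 0.875)
Step 2: at (0.375, 0.875), ∇F = (2, 4.5) → (0.375, 0.875) − 0.125·(2, 4.5) = (0.125, 0.3125)
Step 3: at (0.125, 0.3125), ∇F = (0.625, 1.625) → (0.125, 0.3125) − 0.125·(0.625, 1.625) = (0.046875, 0.109375)
Step 4: at (0.046875, 0.109375), ∇F = (0.25, 0.5625) → (0.046875, 0.109375) − 0.125·(0.25, 0.5625) = (0.015625, 0.0390625)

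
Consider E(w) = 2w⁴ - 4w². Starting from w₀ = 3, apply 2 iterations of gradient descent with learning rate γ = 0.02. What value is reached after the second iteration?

E′(w) = 8w³ - 8w
Step 1: E′(3) = 192; w₁ = 3 − 0.02·192 = -0.84
Step 2: E′(-0.84) = 1.978368; w₂ = -0.84 − 0.02·1.978368 = -0.87956736

-0.87956736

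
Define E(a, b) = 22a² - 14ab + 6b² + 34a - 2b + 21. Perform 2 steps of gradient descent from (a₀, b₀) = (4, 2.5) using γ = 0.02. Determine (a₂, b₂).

∇E = (44a - 14b + 34, -14a + 12b - 2)
Step 1: at (4, 2.5), ∇E = (175, -28) → (4, 2.5) − 0.02·(175, -28) = (0.5, 3.06)
Step 2: at (0.5, 3.06), ∇E = (13.16, 27.72) → (0.5, 3.06) − 0.02·(13.16, 27.72) = (0.2368, 2.5056)

(0.2368, 2.5056)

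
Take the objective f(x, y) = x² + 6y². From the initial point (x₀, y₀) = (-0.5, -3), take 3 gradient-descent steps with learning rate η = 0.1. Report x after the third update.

∇f = (2x, 12y)
(x₁, y₁) = (-0.5, -3) − 0.1·(-1, -36) = (-0.4, 0.6)
(x₂, y₂) = (-0.4, 0.6) − 0.1·(-0.8, 7.2) = (-0.32, -0.12)
(x₃, y₃) = (-0.32, -0.12) − 0.1·(-0.64, -1.44) = (-0.256, 0.024)
x = -0.256

-0.256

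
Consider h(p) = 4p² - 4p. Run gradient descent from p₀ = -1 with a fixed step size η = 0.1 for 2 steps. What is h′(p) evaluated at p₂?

h′(p) = 8p - 4
p₁ = -1 − 0.1·(-12) = 0.2
p₂ = 0.2 − 0.1·(-2.4) = 0.44
h′(p) at (0.44) = -0.48

-0.48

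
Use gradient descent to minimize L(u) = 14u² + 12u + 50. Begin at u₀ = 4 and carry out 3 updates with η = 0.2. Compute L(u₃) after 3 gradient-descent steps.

2601418.662016

L′(u) = 28u + 12
u₁ = 4 − 0.2·124 = -20.8
u₂ = -20.8 − 0.2·(-570.4) = 93.28
u₃ = 93.28 − 0.2·2623.84 = -431.488
L(-431.488) = 2601418.662016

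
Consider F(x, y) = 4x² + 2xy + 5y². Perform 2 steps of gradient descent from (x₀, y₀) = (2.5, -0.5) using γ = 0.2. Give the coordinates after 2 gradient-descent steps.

∇F = (8x + 2y, 2x + 10y)
(x₁, y₁) = (2.5, -0.5) − 0.2·(19, 0) = (-1.3, -0.5)
(x₂, y₂) = (-1.3, -0.5) − 0.2·(-11.4, -7.6) = (0.98, 1.02)

(0.98, 1.02)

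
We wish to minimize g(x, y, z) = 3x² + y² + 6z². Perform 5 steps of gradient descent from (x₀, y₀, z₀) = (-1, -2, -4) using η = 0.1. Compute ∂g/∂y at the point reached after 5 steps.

∇g = (6x, 2y, 12z)
Step 1: at (-1, -2, -4), ∇g = (-6, -4, -48) → (-1, -2, -4) − 0.1·(-6, -4, -48) = (-0.4, -1.6, 0.8)
Step 2: at (-0.4, -1.6, 0.8), ∇g = (-2.4, -3.2, 9.6) → (-0.4, -1.6, 0.8) − 0.1·(-2.4, -3.2, 9.6) = (-0.16, -1.28, -0.16)
Step 3: at (-0.16, -1.28, -0.16), ∇g = (-0.96, -2.56, -1.92) → (-0.16, -1.28, -0.16) − 0.1·(-0.96, -2.56, -1.92) = (-0.064, -1.024, 0.032)
Step 4: at (-0.064, -1.024, 0.032), ∇g = (-0.384, -2.048, 0.384) → (-0.064, -1.024, 0.032) − 0.1·(-0.384, -2.048, 0.384) = (-0.0256, -0.8192, -0.0064)
Step 5: at (-0.0256, -0.8192, -0.0064), ∇g = (-0.1536, -1.6384, -0.0768) → (-0.0256, -0.8192, -0.0064) − 0.1·(-0.1536, -1.6384, -0.0768) = (-0.01024, -0.65536, 0.00128)
∂g/∂y at (-0.01024, -0.65536, 0.00128) = -1.31072

-1.31072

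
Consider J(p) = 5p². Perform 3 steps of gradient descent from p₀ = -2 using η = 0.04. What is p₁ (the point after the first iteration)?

-1.2

J′(p) = 10p
p₁ = -2 − 0.04·(-20) = -1.2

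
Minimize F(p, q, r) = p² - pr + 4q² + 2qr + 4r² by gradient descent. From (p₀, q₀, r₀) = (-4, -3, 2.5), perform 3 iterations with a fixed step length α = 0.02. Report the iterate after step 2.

∇F = (2p - r, 8q + 2r, -p + 2q + 8r)
(p₁, q₁, r₁) = (-4, -3, 2.5) − 0.02·(-10.5, -19, 18) = (-3.79, -2.62, 2.14)
(p₂, q₂, r₂) = (-3.79, -2.62, 2.14) − 0.02·(-9.72, -16.68, 15.67) = (-3.5956, -2.2864, 1.8266)

(-3.5956, -2.2864, 1.8266)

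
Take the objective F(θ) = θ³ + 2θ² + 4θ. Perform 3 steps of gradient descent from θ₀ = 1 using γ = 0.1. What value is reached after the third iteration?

F′(θ) = 3θ² + 4θ + 4
Step 1: F′(1) = 11; θ₁ = 1 − 0.1·11 = -0.1
Step 2: F′(-0.1) = 3.63; θ₂ = -0.1 − 0.1·3.63 = -0.463
Step 3: F′(-0.463) = 2.791107; θ₃ = -0.463 − 0.1·2.791107 = -0.7421107

-0.7421107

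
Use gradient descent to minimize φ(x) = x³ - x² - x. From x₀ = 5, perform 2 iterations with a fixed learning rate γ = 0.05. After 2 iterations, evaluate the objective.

φ′(x) = 3x² - 2x - 1
x₁ = 5 − 0.05·64 = 1.8
x₂ = 1.8 − 0.05·5.12 = 1.544
φ(1.544) = -0.247138816

-0.247138816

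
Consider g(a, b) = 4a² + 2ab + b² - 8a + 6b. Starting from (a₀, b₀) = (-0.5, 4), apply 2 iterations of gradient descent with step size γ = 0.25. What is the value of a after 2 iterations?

1.125

∇g = (8a + 2b - 8, 2a + 2b + 6)
(a₁, b₁) = (-0.5, 4) − 0.25·(-4, 13) = (0.5, 0.75)
(a₂, b₂) = (0.5, 0.75) − 0.25·(-2.5, 8.5) = (1.125, -1.375)
a = 1.125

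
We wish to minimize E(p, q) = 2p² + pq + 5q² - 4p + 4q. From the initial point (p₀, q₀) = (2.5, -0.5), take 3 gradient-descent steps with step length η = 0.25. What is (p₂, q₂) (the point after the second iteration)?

∇E = (4p + q - 4, p + 10q + 4)
Step 1: at (2.5, -0.5), ∇E = (5.5, 1.5) → (2.5, -0.5) − 0.25·(5.5, 1.5) = (1.125, -0.875)
Step 2: at (1.125, -0.875), ∇E = (-0.375, -3.625) → (1.125, -0.875) − 0.25·(-0.375, -3.625) = (1.21875, 0.03125)

(1.21875, 0.03125)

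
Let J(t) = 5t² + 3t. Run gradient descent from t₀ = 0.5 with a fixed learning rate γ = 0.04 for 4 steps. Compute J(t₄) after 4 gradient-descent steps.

-0.396252288

J′(t) = 10t + 3
t₁ = 0.5 − 0.04·8 = 0.18
t₂ = 0.18 − 0.04·4.8 = -0.012
t₃ = -0.012 − 0.04·2.88 = -0.1272
t₄ = -0.1272 − 0.04·1.728 = -0.19632
J(-0.19632) = -0.396252288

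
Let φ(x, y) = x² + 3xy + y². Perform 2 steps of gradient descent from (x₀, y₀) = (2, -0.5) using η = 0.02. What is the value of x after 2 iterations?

∇φ = (2x + 3y, 3x + 2y)
Step 1: at (2, -0.5), ∇φ = (2.5, 5) → (2, -0.5) − 0.02·(2.5, 5) = (1.95, -0.6)
Step 2: at (1.95, -0.6), ∇φ = (2.1, 4.65) → (1.95, -0.6) − 0.02·(2.1, 4.65) = (1.908, -0.693)
x = 1.908

1.908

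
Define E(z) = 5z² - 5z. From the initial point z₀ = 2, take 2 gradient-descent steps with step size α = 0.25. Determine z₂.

3.875

E′(z) = 10z - 5
z₁ = 2 − 0.25·15 = -1.75
z₂ = -1.75 − 0.25·(-22.5) = 3.875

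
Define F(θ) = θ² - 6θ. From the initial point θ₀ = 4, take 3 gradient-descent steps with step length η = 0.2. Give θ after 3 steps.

F′(θ) = 2θ - 6
θ₁ = 4 − 0.2·2 = 3.6
θ₂ = 3.6 − 0.2·1.2 = 3.36
θ₃ = 3.36 − 0.2·0.72 = 3.216

3.216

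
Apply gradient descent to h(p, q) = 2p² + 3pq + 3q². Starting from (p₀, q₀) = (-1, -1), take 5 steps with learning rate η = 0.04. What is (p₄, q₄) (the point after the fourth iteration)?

(-0.30336, -0.135424)

∇h = (4p + 3q, 3p + 6q)
(p₁, q₁) = (-1, -1) − 0.04·(-7, -9) = (-0.72, -0.64)
(p₂, q₂) = (-0.72, -0.64) − 0.04·(-4.8, -6) = (-0.528, -0.4)
(p₃, q₃) = (-0.528, -0.4) − 0.04·(-3.312, -3.984) = (-0.39552, -0.24064)
(p₄, q₄) = (-0.39552, -0.24064) − 0.04·(-2.304, -2.6304) = (-0.30336, -0.135424)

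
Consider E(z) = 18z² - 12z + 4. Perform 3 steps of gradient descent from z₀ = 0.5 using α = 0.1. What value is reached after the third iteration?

-2.596

E′(z) = 36z - 12
Step 1: E′(0.5) = 6; z₁ = 0.5 − 0.1·6 = -0.1
Step 2: E′(-0.1) = -15.6; z₂ = -0.1 − 0.1·(-15.6) = 1.46
Step 3: E′(1.46) = 40.56; z₃ = 1.46 − 0.1·40.56 = -2.596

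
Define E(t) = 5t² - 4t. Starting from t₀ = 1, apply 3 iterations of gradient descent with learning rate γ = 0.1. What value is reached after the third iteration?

0.4

E′(t) = 10t - 4
t₁ = 1 − 0.1·6 = 0.4
t₂ = 0.4 − 0.1·0 = 0.4
t₃ = 0.4 − 0.1·0 = 0.4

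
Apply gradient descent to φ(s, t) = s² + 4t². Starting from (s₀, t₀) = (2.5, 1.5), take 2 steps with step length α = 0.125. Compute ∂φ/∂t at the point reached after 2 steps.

∇φ = (2s, 8t)
Step 1: at (2.5, 1.5), ∇φ = (5, 12) → (2.5, 1.5) − 0.125·(5, 12) = (1.875, 0)
Step 2: at (1.875, 0), ∇φ = (3.75, 0) → (1.875, 0) − 0.125·(3.75, 0) = (1.40625, 0)
∂φ/∂t at (1.40625, 0) = 0

0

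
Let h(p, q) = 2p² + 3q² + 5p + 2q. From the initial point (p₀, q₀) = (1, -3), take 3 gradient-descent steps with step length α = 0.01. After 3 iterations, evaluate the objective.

∇h = (4p + 5, 6q + 2)
Step 1: at (1, -3), ∇h = (9, -16) → (1, -3) − 0.01·(9, -16) = (0.91, -2.84)
Step 2: at (0.91, -2.84), ∇h = (8.64, -15.04) → (0.91, -2.84) − 0.01·(8.64, -15.04) = (0.8236, -2.6896)
Step 3: at (0.8236, -2.6896), ∇h = (8.2944, -14.1376) → (0.8236, -2.6896) − 0.01·(8.2944, -14.1376) = (0.740656, -2.548224)
h(0.740656, -2.548224) = 19.1843112832

19.1843112832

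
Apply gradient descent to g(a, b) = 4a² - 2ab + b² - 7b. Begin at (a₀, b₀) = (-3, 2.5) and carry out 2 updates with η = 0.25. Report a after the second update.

-3.5

∇g = (8a - 2b, -2a + 2b - 7)
(a₁, b₁) = (-3, 2.5) − 0.25·(-29, 4) = (4.25, 1.5)
(a₂, b₂) = (4.25, 1.5) − 0.25·(31, -12.5) = (-3.5, 4.625)
a = -3.5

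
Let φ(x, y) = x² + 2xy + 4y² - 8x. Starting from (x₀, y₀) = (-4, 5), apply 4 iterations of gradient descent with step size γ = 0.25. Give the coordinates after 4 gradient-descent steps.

(5.1875, 4.875)

∇φ = (2x + 2y - 8, 2x + 8y)
Step 1: at (-4, 5), ∇φ = (-6, 32) → (-4, 5) − 0.25·(-6, 32) = (-2.5, -3)
Step 2: at (-2.5, -3), ∇φ = (-19, -29) → (-2.5, -3) − 0.25·(-19, -29) = (2.25, 4.25)
Step 3: at (2.25, 4.25), ∇φ = (5, 38.5) → (2.25, 4.25) − 0.25·(5, 38.5) = (1, -5.375)
Step 4: at (1, -5.375), ∇φ = (-16.75, -41) → (1, -5.375) − 0.25·(-16.75, -41) = (5.1875, 4.875)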